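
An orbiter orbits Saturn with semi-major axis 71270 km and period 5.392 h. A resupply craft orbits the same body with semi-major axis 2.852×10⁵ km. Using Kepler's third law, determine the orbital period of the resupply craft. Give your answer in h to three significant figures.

T₂ ≈ 43.2 h

Kepler's third law: T² ∝ a³, so T₂ = T₁ (a₂/a₁)^(3/2).
a₂/a₁ = 4.002, (a₂/a₁)^(3/2) = 8.005.
T₂ = 5.392 × 8.005 = 43.16 h.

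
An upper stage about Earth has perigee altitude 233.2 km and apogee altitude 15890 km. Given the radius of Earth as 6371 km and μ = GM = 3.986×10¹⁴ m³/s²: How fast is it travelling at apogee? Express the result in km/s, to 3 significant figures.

v ≈ 2.86 km/s

r_p = 6371 + 233.2 = 6604.2 km = 6.6042×10⁶ m.
r_a = 6371 + 15890 = 22261 km = 2.2261×10⁷ m.
Semi-major axis a = (r_p + r_a)/2 = 14433 km = 1.443×10⁷ m.
Vis-viva: v² = μ(2/r − 1/a) = 3.986×10¹⁴ × (8.984×10⁻⁸ − 6.929×10⁻⁸) = 8.193×10⁶ m²/s².
v = 2862 m/s = 2.862 km/s.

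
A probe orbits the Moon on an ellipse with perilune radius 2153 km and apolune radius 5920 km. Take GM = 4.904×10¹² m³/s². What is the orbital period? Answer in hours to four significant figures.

T ≈ 6.392 hours

Semi-major axis a = (r_p + r_a)/2 = (2153.0 + 5920.0)/2 = 4036.5 km = 4.036×10⁶ m.
By Kepler's third law T = 2π√(a³/μ) = 2π × 3.662×10³ = 2.301×10⁴ s.
= 6.392 hours.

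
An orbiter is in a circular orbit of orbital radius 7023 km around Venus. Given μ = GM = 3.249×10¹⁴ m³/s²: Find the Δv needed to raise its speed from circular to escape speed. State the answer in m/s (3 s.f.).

r = 7023 km = 7.023×10⁶ m.
Circular speed v_c = √(μ/r) = 6802 m/s.
Escape speed v_esc = √(2μ/r) = √2 × v_c = 9619 m/s.
Δv = v_esc − v_c = 2817 m/s.

Δv ≈ 2820 m/s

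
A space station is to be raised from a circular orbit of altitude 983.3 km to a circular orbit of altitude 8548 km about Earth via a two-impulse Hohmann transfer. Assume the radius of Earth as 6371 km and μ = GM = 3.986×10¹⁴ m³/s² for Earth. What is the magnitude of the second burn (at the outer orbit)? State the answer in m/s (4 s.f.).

Δv ≈ 968.5 m/s

r₁ = 6371 + 983.3 = 7354.3 km = 7.3543×10⁶ m.
r₂ = 6371 + 8548 = 14919 km = 1.4919×10⁷ m.
Transfer ellipse a_t = (r₁ + r₂)/2 = 1.114×10⁷ m.
At r₁: circular v_c1 = √(μ/r₁) = 7362 m/s; transfer-perigee v_p = √[μ(2/r₁ − 1/a_t)] = 8521 m/s.
At r₂: circular v_c2 = √(μ/r₂) = 5169 m/s; transfer-apogee v_a = √[μ(2/r₂ − 1/a_t)] = 4200 m/s.
Δv₂ = v_c2 − v_a = 968.5 m/s.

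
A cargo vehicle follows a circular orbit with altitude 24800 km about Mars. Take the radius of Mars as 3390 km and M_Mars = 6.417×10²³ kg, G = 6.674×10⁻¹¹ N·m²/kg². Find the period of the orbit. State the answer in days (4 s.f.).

μ = GM = 6.674×10⁻¹¹ × 6.417×10²³ = 4.283×10¹³ m³/s².
r = 3390 + 24800 = 28190 km = 2.8190×10⁷ m.
Kepler's third law: T = 2π√(r³/μ) = 2π√((2.819×10⁷)³ / 4.283×10¹³).
r³/μ = 5.231×10⁸ s², so T = 2π × 2.287×10⁴ = 1.437×10⁵ s.
Converting: 1.437×10⁵ s ÷ 86400 = 1.663 days.

T ≈ 1.663 days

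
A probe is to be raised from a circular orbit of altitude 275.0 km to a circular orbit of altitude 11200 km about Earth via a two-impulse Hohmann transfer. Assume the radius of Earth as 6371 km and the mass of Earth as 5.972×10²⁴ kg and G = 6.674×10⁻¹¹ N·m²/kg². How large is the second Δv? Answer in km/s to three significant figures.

Δv ≈ 1.23 km/s

μ = GM = 6.674×10⁻¹¹ × 5.972×10²⁴ = 3.986×10¹⁴ m³/s².
r₁ = 6371 + 275.0 = 6646.0 km = 6.6460×10⁶ m.
r₂ = 6371 + 11200 = 17571 km = 1.7571×10⁷ m.
Transfer ellipse a_t = (r₁ + r₂)/2 = 1.211×10⁷ m.
At r₁: circular v_c1 = √(μ/r₁) = 7744 m/s; transfer-perigee v_p = √[μ(2/r₁ − 1/a_t)] = 9329 m/s.
At r₂: circular v_c2 = √(μ/r₂) = 4763 m/s; transfer-apogee v_a = √[μ(2/r₂ − 1/a_t)] = 3528 m/s.
Δv₂ = v_c2 − v_a = 1234 m/s.
= 1.234 km/s.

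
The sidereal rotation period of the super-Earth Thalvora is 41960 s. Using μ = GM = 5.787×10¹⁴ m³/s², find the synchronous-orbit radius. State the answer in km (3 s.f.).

A synchronous orbit has period T, so by Kepler's third law a = (μT²/4π²)^(1/3).
μT²/4π² = 5.787×10¹⁴ × (4.196×10⁴)² / 39.48 = 2.581×10²² m³.
a = 2.955×10⁷ m = 29552 km.

r_sync ≈ 29600 km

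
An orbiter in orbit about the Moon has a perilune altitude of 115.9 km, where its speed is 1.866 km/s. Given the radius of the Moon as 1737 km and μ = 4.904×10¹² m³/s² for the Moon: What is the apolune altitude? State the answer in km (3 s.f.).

apolune altitude ≈ 1820 km

r_p = 1737 + 115.9 = 1852.9 km = 1.853×10⁶ m.
Specific energy ε = v²/2 − μ/r = -9.057×10⁵ J/kg, so a = −μ/(2ε) = 2.707×10⁶ m.
The apsides satisfy r_p + r_a = 2a, so the apolune radius is 2a − r_p = 3.562×10⁶ m = 3561.8 km.
Apolune altitude = 3561.8 − 1737 = 1824.8 km.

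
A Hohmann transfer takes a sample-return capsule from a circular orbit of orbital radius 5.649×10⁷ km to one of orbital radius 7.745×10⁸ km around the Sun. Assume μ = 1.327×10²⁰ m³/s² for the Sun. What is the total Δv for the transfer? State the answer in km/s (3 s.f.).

Δv_total ≈ 26.0 km/s

r₁ = 5.649×10⁷ km = 5.649×10¹⁰ m.
r₂ = 7.745×10⁸ km = 7.745×10¹¹ m.
Transfer ellipse a_t = (r₁ + r₂)/2 = 4.155×10¹¹ m.
At r₁: circular v_c1 = √(μ/r₁) = 48470 m/s; transfer-perihelion v_p = √[μ(2/r₁ − 1/a_t)] = 66170 m/s.
Δv₁ = v_p − v_c1 = 17710 m/s.
At r₂: circular v_c2 = √(μ/r₂) = 13090 m/s; transfer-aphelion v_a = √[μ(2/r₂ − 1/a_t)] = 4826 m/s.
Δv₂ = v_c2 − v_a = 8263 m/s.
Total Δv = Δv₁ + Δv₂ = 25970 m/s = 25.97 km/s.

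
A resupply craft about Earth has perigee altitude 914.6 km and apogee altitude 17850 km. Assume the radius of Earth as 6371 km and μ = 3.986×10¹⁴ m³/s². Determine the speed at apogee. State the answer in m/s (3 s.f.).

r_p = 6371 + 914.6 = 7285.6 km = 7.2856×10⁶ m.
r_a = 6371 + 17850 = 24221 km = 2.4221×10⁷ m.
Semi-major axis a = (r_p + r_a)/2 = 15753 km = 1.575×10⁷ m.
Vis-viva: v² = μ(2/r − 1/a) = 3.986×10¹⁴ × (8.257×10⁻⁸ − 6.348×10⁻⁸) = 7.611×10⁶ m²/s².
v = 2759 m/s.

v ≈ 2760 m/s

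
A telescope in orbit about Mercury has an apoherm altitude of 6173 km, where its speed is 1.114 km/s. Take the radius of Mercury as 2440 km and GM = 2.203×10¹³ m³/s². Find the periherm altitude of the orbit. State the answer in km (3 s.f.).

r_a = 2440 + 6173 = 8613.0 km = 8.613×10⁶ m.
Specific energy ε = v²/2 − μ/r = -1.937×10⁶ J/kg, so a = −μ/(2ε) = 5.686×10⁶ m.
The apsides satisfy r_p + r_a = 2a, so the periherm radius is 2a − r_a = 2.759×10⁶ m = 2758.7 km.
Periherm altitude = 2758.7 − 2440 = 318.71 km.

periherm altitude ≈ 319 km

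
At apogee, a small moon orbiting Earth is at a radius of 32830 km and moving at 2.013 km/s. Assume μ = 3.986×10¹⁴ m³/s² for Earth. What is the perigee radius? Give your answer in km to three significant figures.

perigee radius ≈ 6580 km

r_a = 3.283×10⁷ m.
Specific energy ε = v²/2 − μ/r = -1.012×10⁷ J/kg, so a = −μ/(2ε) = 1.970×10⁷ m.
The apsides satisfy r_p + r_a = 2a, so the perigee radius is 2a − r_a = 6.576×10⁶ m = 6575.8 km.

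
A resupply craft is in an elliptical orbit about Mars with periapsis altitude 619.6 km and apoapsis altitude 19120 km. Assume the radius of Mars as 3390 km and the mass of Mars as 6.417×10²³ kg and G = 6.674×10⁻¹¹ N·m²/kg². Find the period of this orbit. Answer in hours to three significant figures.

T ≈ 12.9 hours

μ = GM = 6.674×10⁻¹¹ × 6.417×10²³ = 4.283×10¹³ m³/s².
r_p = 3390 + 619.6 = 4009.6 km = 4.0096×10⁶ m.
r_a = 3390 + 19120 = 22510 km = 2.2510×10⁷ m.
Semi-major axis a = (r_p + r_a)/2 = (4009.6 + 22510)/2 = 13260 km = 1.326×10⁷ m.
By Kepler's third law T = 2π√(a³/μ) = 2π × 7.378×10³ = 4.636×10⁴ s.
= 12.88 hours.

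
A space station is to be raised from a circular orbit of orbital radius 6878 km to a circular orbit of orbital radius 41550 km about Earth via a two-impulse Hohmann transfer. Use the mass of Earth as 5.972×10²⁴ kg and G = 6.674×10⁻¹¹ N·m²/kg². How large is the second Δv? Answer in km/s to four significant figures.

μ = GM = 6.674×10⁻¹¹ × 5.972×10²⁴ = 3.986×10¹⁴ m³/s².
r₁ = 6878 km = 6.878×10⁶ m.
r₂ = 41550 km = 4.155×10⁷ m.
Transfer ellipse a_t = (r₁ + r₂)/2 = 2.421×10⁷ m.
At r₁: circular v_c1 = √(μ/r₁) = 7612 m/s; transfer-perigee v_p = √[μ(2/r₁ − 1/a_t)] = 9972 m/s.
At r₂: circular v_c2 = √(μ/r₂) = 3097 m/s; transfer-apogee v_a = √[μ(2/r₂ − 1/a_t)] = 1651 m/s.
Δv₂ = v_c2 − v_a = 1446 m/s.
= 1.446 km/s.

Δv ≈ 1.446 km/s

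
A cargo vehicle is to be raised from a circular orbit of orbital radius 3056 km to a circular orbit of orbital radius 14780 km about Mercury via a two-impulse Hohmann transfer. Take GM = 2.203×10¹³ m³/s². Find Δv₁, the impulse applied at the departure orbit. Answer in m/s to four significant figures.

Δv ≈ 771.6 m/s

r₁ = 3056 km = 3.056×10⁶ m.
r₂ = 14780 km = 1.478×10⁷ m.
Transfer ellipse a_t = (r₁ + r₂)/2 = 8.918×10⁶ m.
At r₁: circular v_c1 = √(μ/r₁) = 2685 m/s; transfer-periherm v_p = √[μ(2/r₁ − 1/a_t)] = 3456 m/s.
Δv₁ = v_p − v_c1 = 771.6 m/s.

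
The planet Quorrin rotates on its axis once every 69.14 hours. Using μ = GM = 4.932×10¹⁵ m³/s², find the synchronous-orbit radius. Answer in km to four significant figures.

T = 69.14 hours = 2.489×10⁵ s.
A synchronous orbit has period T, so by Kepler's third law a = (μT²/4π²)^(1/3).
μT²/4π² = 4.932×10¹⁵ × (2.489×10⁵)² / 39.48 = 7.740×10²⁴ m³.
a = 1.978×10⁸ m = 1.9781×10⁵ km.

r_sync ≈ 1.978×10⁵ km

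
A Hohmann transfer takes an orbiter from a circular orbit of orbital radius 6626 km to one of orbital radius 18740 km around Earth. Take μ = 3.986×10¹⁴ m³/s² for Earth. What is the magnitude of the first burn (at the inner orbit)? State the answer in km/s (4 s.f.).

Δv ≈ 1.672 km/s

r₁ = 6626 km = 6.626×10⁶ m.
r₂ = 18740 km = 1.874×10⁷ m.
Transfer ellipse a_t = (r₁ + r₂)/2 = 1.268×10⁷ m.
At r₁: circular v_c1 = √(μ/r₁) = 7756 m/s; transfer-perigee v_p = √[μ(2/r₁ − 1/a_t)] = 9428 m/s.
Δv₁ = v_p − v_c1 = 1672 m/s.
= 1.672 km/s.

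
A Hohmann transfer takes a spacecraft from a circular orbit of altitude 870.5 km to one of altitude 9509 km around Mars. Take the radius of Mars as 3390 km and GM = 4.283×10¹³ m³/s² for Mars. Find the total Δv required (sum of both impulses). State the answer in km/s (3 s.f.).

Δv_total ≈ 1.26 km/s

r₁ = 3390 + 870.5 = 4260.5 km = 4.2605×10⁶ m.
r₂ = 3390 + 9509 = 12899 km = 1.2899×10⁷ m.
Transfer ellipse a_t = (r₁ + r₂)/2 = 8.580×10⁶ m.
At r₁: circular v_c1 = √(μ/r₁) = 3171 m/s; transfer-periapsis v_p = √[μ(2/r₁ − 1/a_t)] = 3888 m/s.
Δv₁ = v_p − v_c1 = 717.0 m/s.
At r₂: circular v_c2 = √(μ/r₂) = 1822 m/s; transfer-apoapsis v_a = √[μ(2/r₂ − 1/a_t)] = 1284 m/s.
Δv₂ = v_c2 − v_a = 538.1 m/s.
Total Δv = Δv₁ + Δv₂ = 1255 m/s = 1.255 km/s.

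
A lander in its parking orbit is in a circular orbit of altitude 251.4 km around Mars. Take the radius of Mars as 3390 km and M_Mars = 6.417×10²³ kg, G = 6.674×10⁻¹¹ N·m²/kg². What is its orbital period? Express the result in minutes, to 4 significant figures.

T ≈ 111.2 minutes

μ = GM = 6.674×10⁻¹¹ × 6.417×10²³ = 4.283×10¹³ m³/s².
r = 3390 + 251.4 = 3641.4 km = 3.6414×10⁶ m.
Kepler's third law: T = 2π√(r³/μ) = 2π√((3.641×10⁶)³ / 4.283×10¹³).
r³/μ = 1.127×10⁶ s², so T = 2π × 1.062×10³ = 6.671×10³ s.
Converting: 6.671×10³ s ÷ 60.00 = 111.2 minutes.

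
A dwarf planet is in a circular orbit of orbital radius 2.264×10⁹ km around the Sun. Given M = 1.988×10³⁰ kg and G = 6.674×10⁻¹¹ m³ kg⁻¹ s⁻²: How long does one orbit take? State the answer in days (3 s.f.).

T ≈ 21500 days

μ = GM = 6.674×10⁻¹¹ × 1.988×10³⁰ = 1.327×10²⁰ m³/s².
r = 2.264×10⁹ km = 2.264×10¹² m.
Kepler's third law: T = 2π√(r³/μ) = 2π√((2.264×10¹²)³ / 1.327×10²⁰).
r³/μ = 8.746×10¹⁶ s², so T = 2π × 2.957×10⁸ = 1.858×10⁹ s.
Converting: 1.858×10⁹ s ÷ 86400 = 21510 days.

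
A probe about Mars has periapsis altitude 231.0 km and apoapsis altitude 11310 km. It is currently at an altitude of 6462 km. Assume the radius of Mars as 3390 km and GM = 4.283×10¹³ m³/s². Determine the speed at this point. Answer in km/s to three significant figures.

r_p = 3390 + 231.0 = 3621.0 km = 3.6210×10⁶ m.
r_a = 3390 + 11310 = 14700 km = 1.4700×10⁷ m.
r = 3390 + 6462 = 9852.0 km = 9.852×10⁶ m.
Semi-major axis a = (r_p + r_a)/2 = 9160.5 km = 9.160×10⁶ m.
Vis-viva: v² = μ(2/r − 1/a) = 4.283×10¹³ × (2.030×10⁻⁷ − 1.092×10⁻⁷) = 4.019×10⁶ m²/s².
v = 2005 m/s = 2.005 km/s.

v ≈ 2.00 km/s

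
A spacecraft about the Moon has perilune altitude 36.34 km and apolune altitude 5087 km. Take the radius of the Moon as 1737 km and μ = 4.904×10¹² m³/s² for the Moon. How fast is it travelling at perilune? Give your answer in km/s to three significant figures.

r_p = 1737 + 36.34 = 1773.3 km = 1.7733×10⁶ m.
r_a = 1737 + 5087 = 6824.0 km = 6.8240×10⁶ m.
Semi-major axis a = (r_p + r_a)/2 = 4298.7 km = 4.299×10⁶ m.
Vis-viva: v² = μ(2/r − 1/a) = 4.904×10¹² × (1.128×10⁻⁶ − 2.326×10⁻⁷) = 4.390×10⁶ m²/s².
v = 2095 m/s = 2.095 km/s.

v ≈ 2.10 km/s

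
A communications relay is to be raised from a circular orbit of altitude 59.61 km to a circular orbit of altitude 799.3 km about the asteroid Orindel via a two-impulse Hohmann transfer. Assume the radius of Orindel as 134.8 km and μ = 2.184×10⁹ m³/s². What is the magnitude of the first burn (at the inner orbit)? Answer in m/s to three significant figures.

Δv ≈ 30.4 m/s

r₁ = 134.8 + 59.61 = 194.41 km = 1.9441×10⁵ m.
r₂ = 134.8 + 799.3 = 934.10 km = 9.3410×10⁵ m.
Transfer ellipse a_t = (r₁ + r₂)/2 = 5.643×10⁵ m.
At r₁: circular v_c1 = √(μ/r₁) = 106.0 m/s; transfer-periapsis v_p = √[μ(2/r₁ − 1/a_t)] = 136.4 m/s.
Δv₁ = v_p − v_c1 = 30.38 m/s.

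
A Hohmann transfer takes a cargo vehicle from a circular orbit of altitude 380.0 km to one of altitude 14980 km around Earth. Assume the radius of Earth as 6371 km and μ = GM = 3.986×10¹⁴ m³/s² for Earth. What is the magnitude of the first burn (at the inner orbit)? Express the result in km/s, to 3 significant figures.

r₁ = 6371 + 380.0 = 6751.0 km = 6.7510×10⁶ m.
r₂ = 6371 + 14980 = 21351 km = 2.1351×10⁷ m.
Transfer ellipse a_t = (r₁ + r₂)/2 = 1.405×10⁷ m.
At r₁: circular v_c1 = √(μ/r₁) = 7684 m/s; transfer-perigee v_p = √[μ(2/r₁ − 1/a_t)] = 9472 m/s.
Δv₁ = v_p − v_c1 = 1788 m/s.
= 1.788 km/s.

Δv ≈ 1.79 km/s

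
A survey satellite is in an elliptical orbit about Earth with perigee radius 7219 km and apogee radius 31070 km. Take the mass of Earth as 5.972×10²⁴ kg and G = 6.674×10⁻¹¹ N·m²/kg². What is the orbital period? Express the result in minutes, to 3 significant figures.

T ≈ 439 minutes

μ = GM = 6.674×10⁻¹¹ × 5.972×10²⁴ = 3.986×10¹⁴ m³/s².
Semi-major axis a = (r_p + r_a)/2 = (7219.0 + 31070)/2 = 19144 km = 1.914×10⁷ m.
By Kepler's third law T = 2π√(a³/μ) = 2π × 4.196×10³ = 2.636×10⁴ s.
= 439.4 minutes.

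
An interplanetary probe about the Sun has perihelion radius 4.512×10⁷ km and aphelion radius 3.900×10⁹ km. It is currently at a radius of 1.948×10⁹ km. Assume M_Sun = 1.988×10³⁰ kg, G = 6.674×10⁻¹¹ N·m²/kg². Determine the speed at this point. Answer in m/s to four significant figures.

v ≈ 8304 m/s

μ = GM = 6.674×10⁻¹¹ × 1.988×10³⁰ = 1.327×10²⁰ m³/s².
Semi-major axis a = (r_p + r_a)/2 = 1.9726×10⁹ km = 1.973×10¹² m.
Vis-viva: v² = μ(2/r − 1/a) = 1.327×10²⁰ × (1.027×10⁻¹² − 5.070×10⁻¹³) = 6.896×10⁷ m²/s².
v = 8304 m/s.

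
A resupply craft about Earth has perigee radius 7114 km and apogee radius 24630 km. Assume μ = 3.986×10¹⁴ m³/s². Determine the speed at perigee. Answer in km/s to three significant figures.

Semi-major axis a = (r_p + r_a)/2 = 15872 km = 1.587×10⁷ m.
Vis-viva: v² = μ(2/r − 1/a) = 3.986×10¹⁴ × (2.811×10⁻⁷ − 6.300×10⁻⁸) = 8.695×10⁷ m²/s².
v = 9325 m/s = 9.325 km/s.

v ≈ 9.32 km/s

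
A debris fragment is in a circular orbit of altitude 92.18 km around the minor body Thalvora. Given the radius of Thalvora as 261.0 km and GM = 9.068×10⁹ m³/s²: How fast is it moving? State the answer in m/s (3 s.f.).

r = 261.0 + 92.18 = 353.18 km = 3.5318×10⁵ m.
For a circular orbit v = √(μ/r) = √(9.068×10⁹ / 3.532×10⁵) = √(2.568×10⁴) = 160.2 m/s.

v ≈ 160 m/s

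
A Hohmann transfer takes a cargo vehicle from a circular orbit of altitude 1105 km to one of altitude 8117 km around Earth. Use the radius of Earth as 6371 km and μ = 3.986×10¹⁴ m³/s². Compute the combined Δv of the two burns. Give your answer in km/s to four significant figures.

r₁ = 6371 + 1105 = 7476.0 km = 7.4760×10⁶ m.
r₂ = 6371 + 8117 = 14488 km = 1.4488×10⁷ m.
Transfer ellipse a_t = (r₁ + r₂)/2 = 1.098×10⁷ m.
At r₁: circular v_c1 = √(μ/r₁) = 7302 m/s; transfer-perigee v_p = √[μ(2/r₁ − 1/a_t)] = 8387 m/s.
Δv₁ = v_p − v_c1 = 1085 m/s.
At r₂: circular v_c2 = √(μ/r₂) = 5245 m/s; transfer-apogee v_a = √[μ(2/r₂ − 1/a_t)] = 4328 m/s.
Δv₂ = v_c2 − v_a = 917.5 m/s.
Total Δv = Δv₁ + Δv₂ = 2002 m/s = 2.002 km/s.

Δv_total ≈ 2.002 km/s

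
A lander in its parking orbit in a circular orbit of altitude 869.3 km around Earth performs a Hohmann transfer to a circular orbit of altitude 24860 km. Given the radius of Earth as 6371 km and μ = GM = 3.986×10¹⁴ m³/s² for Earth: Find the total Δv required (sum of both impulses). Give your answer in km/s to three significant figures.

Δv_total ≈ 3.42 km/s

r₁ = 6371 + 869.3 = 7240.3 km = 7.2403×10⁶ m.
r₂ = 6371 + 24860 = 31231 km = 3.1231×10⁷ m.
Transfer ellipse a_t = (r₁ + r₂)/2 = 1.924×10⁷ m.
At r₁: circular v_c1 = √(μ/r₁) = 7420 m/s; transfer-perigee v_p = √[μ(2/r₁ − 1/a_t)] = 9454 m/s.
Δv₁ = v_p − v_c1 = 2035 m/s.
At r₂: circular v_c2 = √(μ/r₂) = 3573 m/s; transfer-apogee v_a = √[μ(2/r₂ − 1/a_t)] = 2192 m/s.
Δv₂ = v_c2 − v_a = 1381 m/s.
Total Δv = Δv₁ + Δv₂ = 3415 m/s = 3.415 km/s.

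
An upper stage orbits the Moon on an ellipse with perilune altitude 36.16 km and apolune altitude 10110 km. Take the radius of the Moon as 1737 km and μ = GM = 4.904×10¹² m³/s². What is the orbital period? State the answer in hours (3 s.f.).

T ≈ 14.0 hours

r_p = 1737 + 36.16 = 1773.2 km = 1.7732×10⁶ m.
r_a = 1737 + 10110 = 11847 km = 1.1847×10⁷ m.
Semi-major axis a = (r_p + r_a)/2 = (1773.2 + 11847)/2 = 6810.1 km = 6.810×10⁶ m.
By Kepler's third law T = 2π√(a³/μ) = 2π × 8.025×10³ = 5.042×10⁴ s.
= 14.01 hours.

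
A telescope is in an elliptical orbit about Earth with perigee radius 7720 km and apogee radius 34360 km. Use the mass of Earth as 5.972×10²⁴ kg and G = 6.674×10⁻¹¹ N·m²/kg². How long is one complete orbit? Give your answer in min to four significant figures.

μ = GM = 6.674×10⁻¹¹ × 5.972×10²⁴ = 3.986×10¹⁴ m³/s².
Semi-major axis a = (r_p + r_a)/2 = (7720.0 + 34360)/2 = 21040 km = 2.104×10⁷ m.
By Kepler's third law T = 2π√(a³/μ) = 2π × 4.834×10³ = 3.037×10⁴ s.
= 506.2 min.

T ≈ 506.2 min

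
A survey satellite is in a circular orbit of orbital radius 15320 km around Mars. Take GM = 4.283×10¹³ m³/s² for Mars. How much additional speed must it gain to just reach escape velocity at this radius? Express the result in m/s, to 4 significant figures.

r = 15320 km = 1.532×10⁷ m.
Circular speed v_c = √(μ/r) = 1672 m/s.
Escape speed v_esc = √(2μ/r) = √2 × v_c = 2365 m/s.
Δv = v_esc − v_c = 692.6 m/s.

Δv ≈ 692.6 m/s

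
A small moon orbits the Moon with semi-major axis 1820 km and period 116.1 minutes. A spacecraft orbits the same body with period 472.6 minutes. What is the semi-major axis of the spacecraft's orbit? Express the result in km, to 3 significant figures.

Kepler's third law: a³ ∝ T², so a₂ = a₁ (T₂/T₁)^(2/3).
T₂/T₁ = 4.071, (T₂/T₁)^(2/3) = 2.549.
a₂ = 1820 × 2.549 = 4640 km.

a₂ ≈ 4640 km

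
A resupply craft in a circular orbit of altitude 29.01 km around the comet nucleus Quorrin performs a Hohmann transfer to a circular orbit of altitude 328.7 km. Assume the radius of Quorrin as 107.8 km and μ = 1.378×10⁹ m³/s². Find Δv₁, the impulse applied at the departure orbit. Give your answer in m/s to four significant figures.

Δv ≈ 23.48 m/s

r₁ = 107.8 + 29.01 = 136.81 km = 1.3681×10⁵ m.
r₂ = 107.8 + 328.7 = 436.50 km = 4.3650×10⁵ m.
Transfer ellipse a_t = (r₁ + r₂)/2 = 2.867×10⁵ m.
At r₁: circular v_c1 = √(μ/r₁) = 100.4 m/s; transfer-periapsis v_p = √[μ(2/r₁ − 1/a_t)] = 123.8 m/s.
Δv₁ = v_p − v_c1 = 23.48 m/s.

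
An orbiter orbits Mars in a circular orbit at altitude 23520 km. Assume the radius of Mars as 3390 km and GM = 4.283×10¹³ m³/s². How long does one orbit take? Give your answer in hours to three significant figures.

r = 3390 + 23520 = 26910 km = 2.6910×10⁷ m.
Kepler's third law: T = 2π√(r³/μ) = 2π√((2.691×10⁷)³ / 4.283×10¹³).
r³/μ = 4.550×10⁸ s², so T = 2π × 2.133×10⁴ = 1.340×10⁵ s.
Converting: 1.340×10⁵ s ÷ 3600 = 37.23 hours.

T ≈ 37.2 hours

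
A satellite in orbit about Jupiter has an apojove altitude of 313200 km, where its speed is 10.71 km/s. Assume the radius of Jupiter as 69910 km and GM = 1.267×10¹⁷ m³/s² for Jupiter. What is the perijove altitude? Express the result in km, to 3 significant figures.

perijove altitude ≈ 10500 km

r_a = 69910 + 313200 = 3.8311×10⁵ km = 3.831×10⁸ m.
Specific energy ε = v²/2 − μ/r = -2.734×10⁸ J/kg, so a = −μ/(2ε) = 2.317×10⁸ m.
The apsides satisfy r_p + r_a = 2a, so the perijove radius is 2a − r_a = 8.038×10⁷ m = 80377 km.
Perijove altitude = 80377 − 69910 = 10467 km.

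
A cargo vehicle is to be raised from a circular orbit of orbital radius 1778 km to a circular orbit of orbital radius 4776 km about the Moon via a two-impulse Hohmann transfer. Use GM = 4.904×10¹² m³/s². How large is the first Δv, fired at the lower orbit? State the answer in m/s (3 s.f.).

r₁ = 1778 km = 1.778×10⁶ m.
r₂ = 4776 km = 4.776×10⁶ m.
Transfer ellipse a_t = (r₁ + r₂)/2 = 3.277×10⁶ m.
At r₁: circular v_c1 = √(μ/r₁) = 1661 m/s; transfer-perilune v_p = √[μ(2/r₁ − 1/a_t)] = 2005 m/s.
Δv₁ = v_p − v_c1 = 344.2 m/s.

Δv ≈ 344 m/s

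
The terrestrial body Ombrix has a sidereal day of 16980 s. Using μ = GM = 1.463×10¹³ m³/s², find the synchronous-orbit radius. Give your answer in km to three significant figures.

r_sync ≈ 4750 km

A synchronous orbit has period T, so by Kepler's third law a = (μT²/4π²)^(1/3).
μT²/4π² = 1.463×10¹³ × (1.698×10⁴)² / 39.48 = 1.068×10²⁰ m³.
a = 4.745×10⁶ m = 4745.2 km.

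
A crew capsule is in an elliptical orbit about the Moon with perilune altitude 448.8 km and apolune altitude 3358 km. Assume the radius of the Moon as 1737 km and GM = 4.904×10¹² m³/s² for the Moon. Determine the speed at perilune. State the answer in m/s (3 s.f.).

v ≈ 1770 m/s

r_p = 1737 + 448.8 = 2185.8 km = 2.1858×10⁶ m.
r_a = 1737 + 3358 = 5095.0 km = 5.0950×10⁶ m.
Semi-major axis a = (r_p + r_a)/2 = 3640.4 km = 3.640×10⁶ m.
Vis-viva: v² = μ(2/r − 1/a) = 4.904×10¹² × (9.150×10⁻⁷ − 2.747×10⁻⁷) = 3.140×10⁶ m²/s².
v = 1772 m/s.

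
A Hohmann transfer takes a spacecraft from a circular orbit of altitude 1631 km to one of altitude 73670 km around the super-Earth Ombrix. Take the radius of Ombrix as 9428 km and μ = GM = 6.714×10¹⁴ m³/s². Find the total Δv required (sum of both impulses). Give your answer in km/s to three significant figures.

r₁ = 9428 + 1631 = 11059 km = 1.1059×10⁷ m.
r₂ = 9428 + 73670 = 83098 km = 8.3098×10⁷ m.
Transfer ellipse a_t = (r₁ + r₂)/2 = 4.708×10⁷ m.
At r₁: circular v_c1 = √(μ/r₁) = 7792 m/s; transfer-periapsis v_p = √[μ(2/r₁ − 1/a_t)] = 10350 m/s.
Δv₁ = v_p − v_c1 = 2560 m/s.
At r₂: circular v_c2 = √(μ/r₂) = 2842 m/s; transfer-apoapsis v_a = √[μ(2/r₂ − 1/a_t)] = 1378 m/s.
Δv₂ = v_c2 − v_a = 1465 m/s.
Total Δv = Δv₁ + Δv₂ = 4025 m/s = 4.025 km/s.

Δv_total ≈ 4.02 km/s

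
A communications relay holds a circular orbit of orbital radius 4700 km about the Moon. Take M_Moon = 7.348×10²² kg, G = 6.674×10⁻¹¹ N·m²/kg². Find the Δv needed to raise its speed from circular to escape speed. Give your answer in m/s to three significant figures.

μ = GM = 6.674×10⁻¹¹ × 7.348×10²² = 4.904×10¹² m³/s².
r = 4700 km = 4.700×10⁶ m.
Circular speed v_c = √(μ/r) = 1021 m/s.
Escape speed v_esc = √(2μ/r) = √2 × v_c = 1445 m/s.
Δv = v_esc − v_c = 423.1 m/s.

Δv ≈ 423 m/s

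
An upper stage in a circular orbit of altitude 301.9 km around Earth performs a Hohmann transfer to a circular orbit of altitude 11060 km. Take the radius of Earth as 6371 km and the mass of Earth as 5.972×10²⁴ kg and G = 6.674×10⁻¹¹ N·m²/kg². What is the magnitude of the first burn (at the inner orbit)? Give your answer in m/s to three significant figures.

Δv ≈ 1570 m/s

μ = GM = 6.674×10⁻¹¹ × 5.972×10²⁴ = 3.986×10¹⁴ m³/s².
r₁ = 6371 + 301.9 = 6672.9 km = 6.6729×10⁶ m.
r₂ = 6371 + 11060 = 17431 km = 1.7431×10⁷ m.
Transfer ellipse a_t = (r₁ + r₂)/2 = 1.205×10⁷ m.
At r₁: circular v_c1 = √(μ/r₁) = 7729 m/s; transfer-perigee v_p = √[μ(2/r₁ − 1/a_t)] = 9295 m/s.
Δv₁ = v_p − v_c1 = 1566 m/s.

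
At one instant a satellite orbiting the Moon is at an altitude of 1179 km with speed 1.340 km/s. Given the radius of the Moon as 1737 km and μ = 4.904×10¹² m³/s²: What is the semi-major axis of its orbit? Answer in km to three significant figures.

a ≈ 3130 km

r = 1737 + 1179 = 2916.0 km = 2.916×10⁶ m.
Specific orbital energy ε = v²/2 − μ/r = (1340)²/2 − 4.904×10¹²/2.916×10⁶ = -7.840×10⁵ J/kg.
Since ε = −μ/(2a), a = −μ/(2ε) = 3.128×10⁶ m = 3127.7 km.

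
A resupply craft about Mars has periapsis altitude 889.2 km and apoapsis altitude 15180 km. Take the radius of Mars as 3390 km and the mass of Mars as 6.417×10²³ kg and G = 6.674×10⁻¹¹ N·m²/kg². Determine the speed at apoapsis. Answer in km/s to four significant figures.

v ≈ 0.9294 km/s

μ = GM = 6.674×10⁻¹¹ × 6.417×10²³ = 4.283×10¹³ m³/s².
r_p = 3390 + 889.2 = 4279.2 km = 4.2792×10⁶ m.
r_a = 3390 + 15180 = 18570 km = 1.8570×10⁷ m.
Semi-major axis a = (r_p + r_a)/2 = 11425 km = 1.142×10⁷ m.
Vis-viva: v² = μ(2/r − 1/a) = 4.283×10¹³ × (1.077×10⁻⁷ − 8.753×10⁻⁸) = 8.638×10⁵ m²/s².
v = 929.4 m/s = 0.9294 km/s.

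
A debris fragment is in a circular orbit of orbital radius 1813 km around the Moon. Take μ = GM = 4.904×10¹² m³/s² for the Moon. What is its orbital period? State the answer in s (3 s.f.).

r = 1813 km = 1.813×10⁶ m.
Kepler's third law: T = 2π√(r³/μ) = 2π√((1.813×10⁶)³ / 4.904×10¹²).
r³/μ = 1.215×10⁶ s², so T = 2π × 1.102×10³ = 6.926×10³ s.

T ≈ 6930 s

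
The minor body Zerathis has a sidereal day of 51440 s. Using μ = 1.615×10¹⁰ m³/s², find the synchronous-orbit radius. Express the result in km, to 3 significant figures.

A synchronous orbit has period T, so by Kepler's third law a = (μT²/4π²)^(1/3).
μT²/4π² = 1.615×10¹⁰ × (5.144×10⁴)² / 39.48 = 1.082×10¹⁸ m³.
a = 1.027×10⁶ m = 1026.8 km.

r_sync ≈ 1030 km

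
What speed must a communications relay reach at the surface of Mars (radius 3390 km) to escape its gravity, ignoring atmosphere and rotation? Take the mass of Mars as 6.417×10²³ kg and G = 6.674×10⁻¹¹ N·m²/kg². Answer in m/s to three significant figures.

μ = GM = 6.674×10⁻¹¹ × 6.417×10²³ = 4.283×10¹³ m³/s².
r = R = 3.390×10⁶ m.
Escape speed v_esc = √(2μ/r) = √(2 × 4.283×10¹³ / 3.390×10⁶) = √(2.527×10⁷) = 5027 m/s.

v_esc ≈ 5030 m/s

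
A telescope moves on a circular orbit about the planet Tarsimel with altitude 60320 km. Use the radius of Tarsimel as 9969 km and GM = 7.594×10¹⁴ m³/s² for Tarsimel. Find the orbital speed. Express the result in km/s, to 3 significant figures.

v ≈ 3.29 km/s

r = 9969 + 60320 = 70289 km = 7.0289×10⁷ m.
For a circular orbit v = √(μ/r) = √(7.594×10¹⁴ / 7.029×10⁷) = √(1.080×10⁷) = 3287 m/s.
That is 3.287 km/s.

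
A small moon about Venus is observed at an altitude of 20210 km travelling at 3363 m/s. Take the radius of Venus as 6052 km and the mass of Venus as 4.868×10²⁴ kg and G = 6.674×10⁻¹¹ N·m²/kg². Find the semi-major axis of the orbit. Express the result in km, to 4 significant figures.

μ = GM = 6.674×10⁻¹¹ × 4.868×10²⁴ = 3.249×10¹⁴ m³/s².
r = 6052 + 20210 = 26262 km = 2.626×10⁷ m.
Vis-viva rearranged: 1/a = 2/r − v²/μ = 7.616×10⁻⁸ − 3.481×10⁻⁸ = 4.134×10⁻⁸ m⁻¹.
a = 2.419×10⁷ m = 24187 km.

a ≈ 24190 km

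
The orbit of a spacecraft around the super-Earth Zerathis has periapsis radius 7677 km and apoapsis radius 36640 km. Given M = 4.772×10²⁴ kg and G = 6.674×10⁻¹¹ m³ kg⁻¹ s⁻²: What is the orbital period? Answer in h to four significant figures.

T ≈ 10.20 h

μ = GM = 6.674×10⁻¹¹ × 4.772×10²⁴ = 3.185×10¹⁴ m³/s².
Semi-major axis a = (r_p + r_a)/2 = (7677.0 + 36640)/2 = 22158 km = 2.216×10⁷ m.
By Kepler's third law T = 2π√(a³/μ) = 2π × 5.845×10³ = 3.672×10⁴ s.
= 10.20 h.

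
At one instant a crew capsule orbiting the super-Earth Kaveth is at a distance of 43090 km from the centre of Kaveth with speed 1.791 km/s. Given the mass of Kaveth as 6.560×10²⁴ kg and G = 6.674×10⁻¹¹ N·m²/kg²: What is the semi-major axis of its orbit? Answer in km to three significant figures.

μ = GM = 6.674×10⁻¹¹ × 6.560×10²⁴ = 4.378×10¹⁴ m³/s².
r = 4.309×10⁷ m.
Specific orbital energy ε = v²/2 − μ/r = (1791)²/2 − 4.378×10¹⁴/4.309×10⁷ = -8.557×10⁶ J/kg.
Since ε = −μ/(2a), a = −μ/(2ε) = 2.558×10⁷ m = 25583 km.

a ≈ 25600 km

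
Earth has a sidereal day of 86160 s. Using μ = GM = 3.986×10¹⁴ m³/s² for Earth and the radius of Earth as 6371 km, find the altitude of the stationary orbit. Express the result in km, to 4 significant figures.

A synchronous orbit has period T, so by Kepler's third law a = (μT²/4π²)^(1/3).
μT²/4π² = 3.986×10¹⁴ × (8.616×10⁴)² / 39.48 = 7.495×10²² m³.
a = 4.216×10⁷ m = 42163 km.
Altitude h = a − R = 42163 − 6371 = 35792 km.

h_sync ≈ 35790 km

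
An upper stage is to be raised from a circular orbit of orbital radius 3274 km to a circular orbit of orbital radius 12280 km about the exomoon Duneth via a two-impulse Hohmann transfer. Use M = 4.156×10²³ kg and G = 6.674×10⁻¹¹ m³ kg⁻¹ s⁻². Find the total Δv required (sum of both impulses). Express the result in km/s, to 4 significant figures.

Δv_total ≈ 1.275 km/s

μ = GM = 6.674×10⁻¹¹ × 4.156×10²³ = 2.774×10¹³ m³/s².
r₁ = 3274 km = 3.274×10⁶ m.
r₂ = 12280 km = 1.228×10⁷ m.
Transfer ellipse a_t = (r₁ + r₂)/2 = 7.777×10⁶ m.
At r₁: circular v_c1 = √(μ/r₁) = 2911 m/s; transfer-periapsis v_p = √[μ(2/r₁ − 1/a_t)] = 3658 m/s.
Δv₁ = v_p − v_c1 = 746.8 m/s.
At r₂: circular v_c2 = √(μ/r₂) = 1503 m/s; transfer-apoapsis v_a = √[μ(2/r₂ − 1/a_t)] = 975.1 m/s.
Δv₂ = v_c2 − v_a = 527.8 m/s.
Total Δv = Δv₁ + Δv₂ = 1275 m/s = 1.275 km/s.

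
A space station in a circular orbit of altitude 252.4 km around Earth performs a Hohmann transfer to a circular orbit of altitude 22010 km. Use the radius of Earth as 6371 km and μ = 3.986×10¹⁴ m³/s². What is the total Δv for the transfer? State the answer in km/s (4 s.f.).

Δv_total ≈ 3.563 km/s

r₁ = 6371 + 252.4 = 6623.4 km = 6.6234×10⁶ m.
r₂ = 6371 + 22010 = 28381 km = 2.8381×10⁷ m.
Transfer ellipse a_t = (r₁ + r₂)/2 = 1.750×10⁷ m.
At r₁: circular v_c1 = √(μ/r₁) = 7758 m/s; transfer-perigee v_p = √[μ(2/r₁ − 1/a_t)] = 9879 m/s.
Δv₁ = v_p − v_c1 = 2121 m/s.
At r₂: circular v_c2 = √(μ/r₂) = 3748 m/s; transfer-apogee v_a = √[μ(2/r₂ − 1/a_t)] = 2305 m/s.
Δv₂ = v_c2 − v_a = 1442 m/s.
Total Δv = Δv₁ + Δv₂ = 3563 m/s = 3.563 km/s.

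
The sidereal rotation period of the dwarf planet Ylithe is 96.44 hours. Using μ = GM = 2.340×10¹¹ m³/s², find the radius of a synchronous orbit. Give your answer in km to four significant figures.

r_sync ≈ 8940 km

T = 96.44 hours = 3.472×10⁵ s.
A synchronous orbit has period T, so by Kepler's third law a = (μT²/4π²)^(1/3).
μT²/4π² = 2.340×10¹¹ × (3.472×10⁵)² / 39.48 = 7.145×10²⁰ m³.
a = 8.940×10⁶ m = 8939.7 km.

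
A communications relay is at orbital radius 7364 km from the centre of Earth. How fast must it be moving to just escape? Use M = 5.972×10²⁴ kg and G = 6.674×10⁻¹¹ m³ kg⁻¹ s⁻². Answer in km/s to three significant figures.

μ = GM = 6.674×10⁻¹¹ × 5.972×10²⁴ = 3.986×10¹⁴ m³/s².
r = 7364 km = 7.364×10⁶ m.
Escape speed v_esc = √(2μ/r) = √(2 × 3.986×10¹⁴ / 7.364×10⁶) = √(1.082×10⁸) = 10400 m/s.
= 10.40 km/s.

v_esc ≈ 10.4 km/s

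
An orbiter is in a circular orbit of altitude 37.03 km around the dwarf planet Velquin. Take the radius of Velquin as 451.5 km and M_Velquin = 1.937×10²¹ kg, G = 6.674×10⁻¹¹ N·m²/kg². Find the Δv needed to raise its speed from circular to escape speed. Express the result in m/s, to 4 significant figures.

μ = GM = 6.674×10⁻¹¹ × 1.937×10²¹ = 1.293×10¹¹ m³/s².
r = 451.5 + 37.03 = 488.53 km = 4.8853×10⁵ m.
Circular speed v_c = √(μ/r) = 514.4 m/s.
Escape speed v_esc = √(2μ/r) = √2 × v_c = 727.5 m/s.
Δv = v_esc − v_c = 213.1 m/s.

Δv ≈ 213.1 m/s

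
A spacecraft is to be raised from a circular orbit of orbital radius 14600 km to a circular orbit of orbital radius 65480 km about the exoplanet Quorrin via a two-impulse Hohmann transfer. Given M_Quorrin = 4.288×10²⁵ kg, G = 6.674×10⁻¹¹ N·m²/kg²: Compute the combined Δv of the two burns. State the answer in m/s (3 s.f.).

μ = GM = 6.674×10⁻¹¹ × 4.288×10²⁵ = 2.862×10¹⁵ m³/s².
r₁ = 14600 km = 1.460×10⁷ m.
r₂ = 65480 km = 6.548×10⁷ m.
Transfer ellipse a_t = (r₁ + r₂)/2 = 4.004×10⁷ m.
At r₁: circular v_c1 = √(μ/r₁) = 14000 m/s; transfer-periapsis v_p = √[μ(2/r₁ − 1/a_t)] = 17900 m/s.
Δv₁ = v_p − v_c1 = 3904 m/s.
At r₂: circular v_c2 = √(μ/r₂) = 6611 m/s; transfer-apoapsis v_a = √[μ(2/r₂ − 1/a_t)] = 3992 m/s.
Δv₂ = v_c2 − v_a = 2619 m/s.
Total Δv = Δv₁ + Δv₂ = 6522 m/s.

Δv_total ≈ 6520 m/s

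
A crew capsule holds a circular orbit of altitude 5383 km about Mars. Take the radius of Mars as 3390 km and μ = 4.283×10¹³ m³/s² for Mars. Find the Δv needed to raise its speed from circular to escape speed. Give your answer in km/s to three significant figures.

Δv ≈ 0.915 km/s

r = 3390 + 5383 = 8773.0 km = 8.7730×10⁶ m.
Circular speed v_c = √(μ/r) = 2210 m/s.
Escape speed v_esc = √(2μ/r) = √2 × v_c = 3125 m/s.
Δv = v_esc − v_c = 915.2 m/s = 0.9152 km/s.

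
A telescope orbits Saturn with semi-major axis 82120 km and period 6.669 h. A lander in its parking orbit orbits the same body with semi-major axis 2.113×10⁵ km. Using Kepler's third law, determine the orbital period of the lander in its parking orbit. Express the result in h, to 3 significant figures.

T₂ ≈ 27.5 h

Kepler's third law: T² ∝ a³, so T₂ = T₁ (a₂/a₁)^(3/2).
a₂/a₁ = 2.573, (a₂/a₁)^(3/2) = 4.127.
T₂ = 6.669 × 4.127 = 27.53 h.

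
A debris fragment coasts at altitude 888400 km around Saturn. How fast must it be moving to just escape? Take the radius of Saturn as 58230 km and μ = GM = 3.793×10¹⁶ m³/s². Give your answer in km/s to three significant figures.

r = 58230 + 888400 = 946630 km = 9.4663×10⁸ m.
Escape speed v_esc = √(2μ/r) = √(2 × 3.793×10¹⁶ / 9.466×10⁸) = √(8.014×10⁷) = 8952 m/s.
= 8.952 km/s.

v_esc ≈ 8.95 km/s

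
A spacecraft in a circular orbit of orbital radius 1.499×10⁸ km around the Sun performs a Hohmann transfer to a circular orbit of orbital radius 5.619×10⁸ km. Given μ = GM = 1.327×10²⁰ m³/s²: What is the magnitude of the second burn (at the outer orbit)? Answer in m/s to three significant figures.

Δv ≈ 5390 m/s

r₁ = 1.499×10⁸ km = 1.499×10¹¹ m.
r₂ = 5.619×10⁸ km = 5.619×10¹¹ m.
Transfer ellipse a_t = (r₁ + r₂)/2 = 3.559×10¹¹ m.
At r₁: circular v_c1 = √(μ/r₁) = 29750 m/s; transfer-perihelion v_p = √[μ(2/r₁ − 1/a_t)] = 37390 m/s.
At r₂: circular v_c2 = √(μ/r₂) = 15370 m/s; transfer-aphelion v_a = √[μ(2/r₂ − 1/a_t)] = 9973 m/s.
Δv₂ = v_c2 − v_a = 5394 m/s.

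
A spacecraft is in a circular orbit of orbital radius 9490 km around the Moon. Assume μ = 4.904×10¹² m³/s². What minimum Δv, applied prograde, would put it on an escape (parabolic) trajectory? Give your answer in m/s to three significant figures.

r = 9490 km = 9.490×10⁶ m.
Circular speed v_c = √(μ/r) = 718.9 m/s.
Escape speed v_esc = √(2μ/r) = √2 × v_c = 1017 m/s.
Δv = v_esc − v_c = 297.8 m/s.

Δv ≈ 298 m/s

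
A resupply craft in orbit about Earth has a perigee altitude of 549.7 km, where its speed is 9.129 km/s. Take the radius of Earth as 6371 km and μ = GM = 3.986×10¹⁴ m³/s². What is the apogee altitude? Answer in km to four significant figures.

apogee altitude ≈ 11740 km

r_p = 6371 + 549.7 = 6920.7 km = 6.921×10⁶ m.
Specific energy ε = v²/2 − μ/r = -1.593×10⁷ J/kg, so a = −μ/(2ε) = 1.251×10⁷ m.
The apsides satisfy r_p + r_a = 2a, so the apogee radius is 2a − r_p = 1.811×10⁷ m = 18108 km.
Apogee altitude = 18108 − 6371 = 11737 km.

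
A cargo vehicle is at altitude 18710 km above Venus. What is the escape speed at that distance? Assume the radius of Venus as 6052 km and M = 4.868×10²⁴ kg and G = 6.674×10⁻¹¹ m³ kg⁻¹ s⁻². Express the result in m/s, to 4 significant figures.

μ = GM = 6.674×10⁻¹¹ × 4.868×10²⁴ = 3.249×10¹⁴ m³/s².
r = 6052 + 18710 = 24762 km = 2.4762×10⁷ m.
Escape speed v_esc = √(2μ/r) = √(2 × 3.249×10¹⁴ / 2.476×10⁷) = √(2.624×10⁷) = 5123 m/s.

v_esc ≈ 5123 m/s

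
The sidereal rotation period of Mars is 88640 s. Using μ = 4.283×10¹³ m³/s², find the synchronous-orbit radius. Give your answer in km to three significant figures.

r_sync ≈ 20400 km

A synchronous orbit has period T, so by Kepler's third law a = (μT²/4π²)^(1/3).
μT²/4π² = 4.283×10¹³ × (8.864×10⁴)² / 39.48 = 8.524×10²¹ m³.
a = 2.043×10⁷ m = 20428 km.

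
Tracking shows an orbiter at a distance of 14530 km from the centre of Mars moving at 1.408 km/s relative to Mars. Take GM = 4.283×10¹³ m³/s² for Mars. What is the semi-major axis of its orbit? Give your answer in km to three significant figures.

r = 1.453×10⁷ m.
Specific orbital energy ε = v²/2 − μ/r = (1408)²/2 − 4.283×10¹³/1.453×10⁷ = -1.956×10⁶ J/kg.
Since ε = −μ/(2a), a = −μ/(2ε) = 1.095×10⁷ m = 10946 km.

a ≈ 10900 km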